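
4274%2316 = 1958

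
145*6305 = 914225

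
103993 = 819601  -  715608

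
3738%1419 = 900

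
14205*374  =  5312670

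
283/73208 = 283/73208 = 0.00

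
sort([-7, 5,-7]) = [-7, -7,5 ]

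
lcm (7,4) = 28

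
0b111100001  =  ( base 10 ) 481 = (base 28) h5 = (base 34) e5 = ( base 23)KL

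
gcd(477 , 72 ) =9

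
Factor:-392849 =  - 392849^1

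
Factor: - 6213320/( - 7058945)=2^3 * 155333^1 * 1411789^( - 1 ) =1242664/1411789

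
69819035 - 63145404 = 6673631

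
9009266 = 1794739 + 7214527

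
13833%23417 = 13833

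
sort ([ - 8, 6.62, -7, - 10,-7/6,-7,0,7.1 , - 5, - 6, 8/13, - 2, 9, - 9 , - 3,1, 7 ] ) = [ - 10,-9,-8,  -  7, - 7,  -  6,- 5, - 3,  -  2, - 7/6, 0,8/13, 1, 6.62, 7, 7.1, 9 ]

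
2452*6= 14712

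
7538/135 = 7538/135 = 55.84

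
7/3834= 7/3834= 0.00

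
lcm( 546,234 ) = 1638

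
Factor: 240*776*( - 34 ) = - 2^8*3^1*5^1*17^1 * 97^1   =  - 6332160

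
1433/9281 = 1433/9281 = 0.15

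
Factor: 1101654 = 2^1*3^3*23^1*887^1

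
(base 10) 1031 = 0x407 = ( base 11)858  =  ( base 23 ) 1lj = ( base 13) 614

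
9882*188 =1857816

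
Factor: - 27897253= - 2339^1 * 11927^1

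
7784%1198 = 596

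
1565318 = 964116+601202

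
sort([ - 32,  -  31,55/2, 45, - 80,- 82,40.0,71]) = [  -  82, - 80, - 32, - 31, 55/2,40.0, 45,71]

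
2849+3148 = 5997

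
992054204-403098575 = 588955629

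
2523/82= 2523/82= 30.77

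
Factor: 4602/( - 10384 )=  - 39/88 = -  2^( - 3 )*3^1*11^( - 1)*13^1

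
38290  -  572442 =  - 534152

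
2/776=1/388 = 0.00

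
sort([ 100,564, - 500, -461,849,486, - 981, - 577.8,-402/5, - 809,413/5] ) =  [ - 981, - 809, - 577.8, - 500, - 461, - 402/5,413/5,  100,486,564 , 849]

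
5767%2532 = 703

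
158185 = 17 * 9305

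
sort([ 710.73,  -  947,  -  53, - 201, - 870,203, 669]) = [ - 947, - 870, - 201, -53,203,669,710.73]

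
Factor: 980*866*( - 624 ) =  - 529576320= - 2^7*3^1 * 5^1*7^2*13^1*433^1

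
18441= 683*27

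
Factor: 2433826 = 2^1*1216913^1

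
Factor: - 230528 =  - 2^7 * 1801^1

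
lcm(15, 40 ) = 120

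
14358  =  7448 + 6910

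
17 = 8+9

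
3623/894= 3623/894  =  4.05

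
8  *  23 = 184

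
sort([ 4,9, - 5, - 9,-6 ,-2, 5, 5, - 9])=[ - 9, - 9, - 6,  -  5, - 2, 4,  5 , 5,  9]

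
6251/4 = 1562+ 3/4  =  1562.75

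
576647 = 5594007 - 5017360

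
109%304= 109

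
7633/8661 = 7633/8661 = 0.88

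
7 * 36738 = 257166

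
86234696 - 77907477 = 8327219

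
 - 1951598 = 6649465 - 8601063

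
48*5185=248880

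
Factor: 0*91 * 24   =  0^1 = 0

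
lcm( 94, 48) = 2256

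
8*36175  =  289400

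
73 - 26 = 47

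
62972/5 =62972/5= 12594.40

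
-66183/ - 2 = 66183/2= 33091.50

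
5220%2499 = 222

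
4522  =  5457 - 935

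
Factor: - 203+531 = 328=2^3*41^1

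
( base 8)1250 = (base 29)nd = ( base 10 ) 680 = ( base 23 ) 16d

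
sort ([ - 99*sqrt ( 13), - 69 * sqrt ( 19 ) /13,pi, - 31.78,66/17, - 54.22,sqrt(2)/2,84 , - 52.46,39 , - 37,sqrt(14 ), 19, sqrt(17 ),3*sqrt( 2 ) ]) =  [ - 99*sqrt( 13),- 54.22, - 52.46,-37, - 31.78 , - 69*sqrt(19) /13,sqrt( 2 )/2, pi,  sqrt(14) , 66/17,sqrt(17 ),3 * sqrt(2 ), 19 , 39 , 84]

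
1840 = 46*40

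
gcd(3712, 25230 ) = 58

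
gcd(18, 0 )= 18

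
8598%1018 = 454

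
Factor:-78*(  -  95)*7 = 2^1*3^1 * 5^1*7^1*13^1*19^1 = 51870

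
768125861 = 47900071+720225790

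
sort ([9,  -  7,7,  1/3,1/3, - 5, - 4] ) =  [ - 7,-5, - 4,1/3, 1/3,7,  9]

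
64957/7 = 9279 + 4/7  =  9279.57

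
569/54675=569/54675 = 0.01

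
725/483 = 1 + 242/483=1.50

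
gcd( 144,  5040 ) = 144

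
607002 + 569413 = 1176415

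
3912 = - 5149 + 9061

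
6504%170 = 44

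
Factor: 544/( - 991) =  - 2^5*17^1*991^(-1)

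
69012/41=69012/41 = 1683.22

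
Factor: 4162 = 2^1 *2081^1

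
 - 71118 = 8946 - 80064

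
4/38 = 2/19 = 0.11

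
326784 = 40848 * 8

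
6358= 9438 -3080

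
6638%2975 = 688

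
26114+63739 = 89853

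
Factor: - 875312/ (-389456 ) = 227/101 = 101^(-1)*227^1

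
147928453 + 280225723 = 428154176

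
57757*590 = 34076630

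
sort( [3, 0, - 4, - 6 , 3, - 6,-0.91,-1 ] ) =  [ - 6, - 6, - 4, - 1 , - 0.91, 0, 3,3 ] 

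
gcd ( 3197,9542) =1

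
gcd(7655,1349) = 1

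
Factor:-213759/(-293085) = 3^1 * 5^(-1 )*7^1* 29^1*167^( - 1) = 609/835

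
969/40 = 969/40 = 24.23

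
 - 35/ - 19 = 1 + 16/19 = 1.84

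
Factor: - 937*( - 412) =2^2 *103^1*937^1 =386044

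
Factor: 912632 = 2^3*7^1*43^1 * 379^1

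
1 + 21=22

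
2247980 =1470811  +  777169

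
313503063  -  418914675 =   -  105411612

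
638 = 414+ 224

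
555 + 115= 670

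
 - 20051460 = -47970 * 418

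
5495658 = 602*9129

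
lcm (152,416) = 7904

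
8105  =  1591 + 6514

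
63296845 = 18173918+45122927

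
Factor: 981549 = 3^2*191^1* 571^1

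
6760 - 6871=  - 111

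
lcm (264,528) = 528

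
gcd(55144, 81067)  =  1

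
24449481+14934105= 39383586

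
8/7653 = 8/7653=0.00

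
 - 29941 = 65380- 95321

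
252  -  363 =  - 111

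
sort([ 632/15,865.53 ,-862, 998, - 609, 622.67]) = [ - 862, - 609, 632/15,622.67,865.53, 998] 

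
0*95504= 0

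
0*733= 0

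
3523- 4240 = -717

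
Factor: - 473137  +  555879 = 2^1* 11^1*3761^1=82742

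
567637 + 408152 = 975789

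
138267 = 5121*27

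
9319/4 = 9319/4=2329.75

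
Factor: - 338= - 2^1*13^2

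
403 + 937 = 1340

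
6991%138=91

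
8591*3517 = 30214547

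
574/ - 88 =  - 7 + 21/44 = - 6.52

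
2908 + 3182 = 6090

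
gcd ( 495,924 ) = 33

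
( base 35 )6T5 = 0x20b2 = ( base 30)990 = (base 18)17F0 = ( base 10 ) 8370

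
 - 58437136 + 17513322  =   - 40923814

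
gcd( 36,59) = 1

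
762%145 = 37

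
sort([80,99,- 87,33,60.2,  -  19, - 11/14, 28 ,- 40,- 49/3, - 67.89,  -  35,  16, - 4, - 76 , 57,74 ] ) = [-87,  -  76,-67.89, - 40,  -  35,-19,-49/3, - 4,-11/14, 16,28,33,57,  60.2,74,80,  99 ]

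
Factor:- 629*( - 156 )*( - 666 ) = -65350584 = -  2^3*3^3*13^1 * 17^1*37^2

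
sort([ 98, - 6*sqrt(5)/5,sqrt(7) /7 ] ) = [- 6*sqrt(5 )/5,sqrt ( 7 )/7, 98 ] 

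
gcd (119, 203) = 7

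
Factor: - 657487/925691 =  - 13^(- 1 )*31^( - 1)*337^1*1951^1*2297^(-1)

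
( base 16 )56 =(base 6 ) 222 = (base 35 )2g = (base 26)38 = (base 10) 86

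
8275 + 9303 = 17578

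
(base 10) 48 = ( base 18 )2C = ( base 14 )36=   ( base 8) 60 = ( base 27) 1L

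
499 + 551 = 1050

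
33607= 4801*7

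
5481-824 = 4657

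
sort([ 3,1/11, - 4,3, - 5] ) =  [ - 5, - 4,1/11,3,3]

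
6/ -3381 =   -  2/1127 = - 0.00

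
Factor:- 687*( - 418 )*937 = 2^1*3^1*11^1 * 19^1*229^1*937^1 = 269074542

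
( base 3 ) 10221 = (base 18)5g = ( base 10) 106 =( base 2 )1101010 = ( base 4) 1222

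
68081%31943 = 4195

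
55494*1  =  55494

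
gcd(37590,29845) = 5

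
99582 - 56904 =42678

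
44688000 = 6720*6650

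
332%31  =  22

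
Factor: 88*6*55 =29040   =  2^4  *3^1*5^1* 11^2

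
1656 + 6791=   8447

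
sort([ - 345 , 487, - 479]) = [-479, - 345, 487]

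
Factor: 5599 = 11^1*509^1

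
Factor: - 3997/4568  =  - 2^(  -  3)*7^1 = - 7/8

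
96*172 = 16512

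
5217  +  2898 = 8115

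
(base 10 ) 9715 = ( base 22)K1D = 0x25F3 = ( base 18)1bhd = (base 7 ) 40216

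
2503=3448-945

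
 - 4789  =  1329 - 6118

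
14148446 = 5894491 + 8253955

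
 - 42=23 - 65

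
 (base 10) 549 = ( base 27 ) k9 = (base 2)1000100101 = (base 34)G5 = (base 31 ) hm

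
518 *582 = 301476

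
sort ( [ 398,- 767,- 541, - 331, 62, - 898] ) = [ - 898,-767,-541, - 331 , 62, 398 ]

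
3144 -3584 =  - 440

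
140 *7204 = 1008560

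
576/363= 1  +  71/121 = 1.59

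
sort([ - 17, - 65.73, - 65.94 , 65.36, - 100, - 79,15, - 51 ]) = [- 100, - 79, - 65.94, - 65.73,-51, - 17,  15,65.36]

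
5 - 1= 4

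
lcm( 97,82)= 7954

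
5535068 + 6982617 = 12517685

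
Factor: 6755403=3^1*373^1*6037^1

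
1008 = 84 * 12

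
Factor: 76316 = 2^2*19079^1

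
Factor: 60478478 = 2^1*30239239^1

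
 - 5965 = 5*(  -  1193)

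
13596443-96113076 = -82516633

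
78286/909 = 78286/909= 86.12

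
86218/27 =86218/27 = 3193.26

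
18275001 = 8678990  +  9596011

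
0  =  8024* 0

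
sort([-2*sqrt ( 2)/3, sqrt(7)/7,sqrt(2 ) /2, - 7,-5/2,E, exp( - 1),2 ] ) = [ - 7, - 5/2, - 2*sqrt(2)/3,  exp ( - 1),sqrt( 7)/7,sqrt(2)/2,2,E ] 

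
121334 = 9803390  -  9682056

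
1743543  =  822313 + 921230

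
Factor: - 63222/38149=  - 2^1 * 3^1*41^1 * 257^1 * 38149^( - 1)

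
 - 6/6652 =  - 3/3326 = - 0.00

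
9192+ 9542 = 18734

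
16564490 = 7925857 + 8638633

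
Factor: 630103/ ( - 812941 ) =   -  641/827 = -641^1*827^ (-1)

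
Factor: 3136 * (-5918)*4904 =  - 2^10* 7^2 *11^1*269^1 * 613^1=- 91012590592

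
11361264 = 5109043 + 6252221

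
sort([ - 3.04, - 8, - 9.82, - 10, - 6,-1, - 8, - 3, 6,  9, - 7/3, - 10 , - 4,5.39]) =[ - 10, - 10, - 9.82,-8, - 8,-6, - 4, - 3.04, - 3,-7/3, - 1, 5.39, 6,9 ] 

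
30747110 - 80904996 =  - 50157886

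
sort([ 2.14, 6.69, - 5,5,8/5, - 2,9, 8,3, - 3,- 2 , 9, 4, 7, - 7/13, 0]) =[  -  5 , - 3,-2,  -  2, - 7/13,0  ,  8/5, 2.14 , 3,4,5 , 6.69,7,8,9,9 ] 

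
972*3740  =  3635280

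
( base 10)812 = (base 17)2DD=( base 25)17c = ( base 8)1454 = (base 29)S0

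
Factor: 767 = 13^1*59^1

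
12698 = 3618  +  9080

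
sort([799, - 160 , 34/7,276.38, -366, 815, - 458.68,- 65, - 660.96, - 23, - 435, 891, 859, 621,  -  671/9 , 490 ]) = [-660.96, - 458.68, - 435, - 366,-160,  -  671/9,-65, -23, 34/7, 276.38, 490, 621, 799 , 815, 859, 891] 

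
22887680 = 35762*640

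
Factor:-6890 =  -2^1*5^1*  13^1*53^1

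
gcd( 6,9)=3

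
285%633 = 285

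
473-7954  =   - 7481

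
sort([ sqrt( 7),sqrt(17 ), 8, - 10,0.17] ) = [ - 10, 0.17, sqrt( 7 ),sqrt( 17 ) , 8]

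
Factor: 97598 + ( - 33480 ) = 64118 = 2^1*32059^1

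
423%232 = 191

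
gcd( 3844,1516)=4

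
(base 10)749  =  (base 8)1355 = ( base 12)525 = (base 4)23231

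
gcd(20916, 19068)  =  84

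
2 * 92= 184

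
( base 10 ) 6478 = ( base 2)1100101001110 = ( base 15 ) 1DBD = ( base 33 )5va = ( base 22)d8a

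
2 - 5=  - 3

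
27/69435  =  3/7715 = 0.00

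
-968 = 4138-5106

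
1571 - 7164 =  - 5593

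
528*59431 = 31379568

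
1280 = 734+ 546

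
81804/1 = 81804= 81804.00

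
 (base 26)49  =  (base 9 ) 135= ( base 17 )6b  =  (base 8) 161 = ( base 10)113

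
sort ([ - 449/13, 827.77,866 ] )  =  [ - 449/13,827.77, 866]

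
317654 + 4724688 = 5042342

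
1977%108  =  33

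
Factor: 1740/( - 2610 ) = - 2^1*3^(  -  1)=-2/3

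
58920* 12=707040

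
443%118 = 89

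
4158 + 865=5023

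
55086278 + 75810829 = 130897107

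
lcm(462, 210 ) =2310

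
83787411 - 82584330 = 1203081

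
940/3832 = 235/958  =  0.25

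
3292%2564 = 728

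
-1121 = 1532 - 2653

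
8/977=8/977 = 0.01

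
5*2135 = 10675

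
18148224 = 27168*668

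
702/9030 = 117/1505 = 0.08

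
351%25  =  1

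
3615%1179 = 78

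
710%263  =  184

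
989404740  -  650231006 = 339173734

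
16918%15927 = 991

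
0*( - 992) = 0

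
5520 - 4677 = 843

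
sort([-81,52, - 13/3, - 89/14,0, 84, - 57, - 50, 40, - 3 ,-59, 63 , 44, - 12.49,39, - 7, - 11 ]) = [ - 81, - 59 , - 57  , - 50 , - 12.49, - 11, - 7, - 89/14, - 13/3,-3, 0 , 39, 40,44, 52, 63 , 84 ] 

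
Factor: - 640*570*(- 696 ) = 2^11*3^2 * 5^2*19^1*29^1 = 253900800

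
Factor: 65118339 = 3^2*11^1*  13^1*19^1*2663^1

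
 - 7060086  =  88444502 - 95504588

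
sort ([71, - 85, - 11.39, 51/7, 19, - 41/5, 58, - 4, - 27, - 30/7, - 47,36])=[  -  85,-47, - 27,-11.39, - 41/5 , - 30/7, - 4, 51/7, 19 , 36,58, 71 ] 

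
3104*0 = 0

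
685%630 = 55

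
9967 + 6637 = 16604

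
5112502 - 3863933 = 1248569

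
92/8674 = 46/4337 = 0.01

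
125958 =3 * 41986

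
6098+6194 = 12292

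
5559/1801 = 5559/1801  =  3.09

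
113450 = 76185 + 37265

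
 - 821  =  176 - 997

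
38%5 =3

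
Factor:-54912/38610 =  - 64/45 = - 2^6*3^( -2 )*5^( - 1) 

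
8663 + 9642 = 18305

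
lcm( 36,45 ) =180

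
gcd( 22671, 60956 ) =1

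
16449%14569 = 1880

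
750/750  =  1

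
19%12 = 7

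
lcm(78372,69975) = 1959300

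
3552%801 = 348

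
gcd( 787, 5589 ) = 1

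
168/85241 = 168/85241 = 0.00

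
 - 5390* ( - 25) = 134750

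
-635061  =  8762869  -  9397930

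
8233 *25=205825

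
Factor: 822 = 2^1*3^1*137^1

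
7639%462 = 247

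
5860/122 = 2930/61 = 48.03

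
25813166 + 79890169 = 105703335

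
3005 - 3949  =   - 944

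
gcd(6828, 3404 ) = 4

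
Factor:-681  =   - 3^1 * 227^1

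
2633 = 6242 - 3609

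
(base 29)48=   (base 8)174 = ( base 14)8C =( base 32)3s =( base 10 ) 124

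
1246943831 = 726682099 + 520261732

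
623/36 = 623/36  =  17.31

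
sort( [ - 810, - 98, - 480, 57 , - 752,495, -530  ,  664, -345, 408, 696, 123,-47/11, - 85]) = [ - 810 , - 752,-530, - 480, - 345, - 98,  -  85, - 47/11, 57, 123, 408, 495 , 664,696]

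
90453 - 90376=77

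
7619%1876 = 115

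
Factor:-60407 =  - 29^1  *  2083^1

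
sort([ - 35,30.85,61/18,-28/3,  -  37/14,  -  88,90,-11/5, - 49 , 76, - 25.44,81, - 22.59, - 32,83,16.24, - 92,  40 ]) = [-92, - 88, - 49 ,-35, - 32,-25.44, - 22.59, - 28/3,-37/14,-11/5,61/18, 16.24,30.85, 40,76,81, 83,  90 ]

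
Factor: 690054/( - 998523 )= - 230018/332841 = - 2^1*3^( - 1 ) *47^1*2447^1*110947^ ( - 1) 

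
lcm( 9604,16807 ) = 67228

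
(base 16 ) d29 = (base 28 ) 489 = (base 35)2Q9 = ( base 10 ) 3369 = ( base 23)68B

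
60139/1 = 60139 = 60139.00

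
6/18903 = 2/6301 = 0.00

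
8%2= 0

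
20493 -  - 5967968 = 5988461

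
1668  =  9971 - 8303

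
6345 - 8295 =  - 1950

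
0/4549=0 = 0.00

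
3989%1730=529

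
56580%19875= 16830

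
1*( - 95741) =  - 95741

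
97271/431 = 97271/431 = 225.69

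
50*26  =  1300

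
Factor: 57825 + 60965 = 2^1*5^1*7^1*1697^1 = 118790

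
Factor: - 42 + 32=- 2^1*5^1= -10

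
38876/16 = 2429 + 3/4= 2429.75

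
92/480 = 23/120  =  0.19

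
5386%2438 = 510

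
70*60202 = 4214140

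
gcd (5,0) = 5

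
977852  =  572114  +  405738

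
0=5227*0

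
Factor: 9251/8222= 2^( - 1)*11^1*29^2*4111^( - 1)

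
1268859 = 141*8999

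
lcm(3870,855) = 73530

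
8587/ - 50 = -172+13/50= -171.74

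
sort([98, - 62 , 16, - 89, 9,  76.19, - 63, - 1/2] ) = [ - 89,- 63,  -  62, - 1/2, 9, 16,76.19,98] 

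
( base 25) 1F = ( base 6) 104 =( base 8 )50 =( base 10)40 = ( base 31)19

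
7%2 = 1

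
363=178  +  185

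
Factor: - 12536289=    - 3^4*154769^1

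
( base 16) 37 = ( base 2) 110111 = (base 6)131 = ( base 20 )2f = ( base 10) 55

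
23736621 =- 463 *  ( - 51267 ) 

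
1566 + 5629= 7195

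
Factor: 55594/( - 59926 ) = -7^1*11^1*83^( - 1 ) = - 77/83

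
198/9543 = 66/3181 =0.02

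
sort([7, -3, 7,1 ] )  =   [  -  3, 1,7,  7] 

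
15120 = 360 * 42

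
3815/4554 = 3815/4554 = 0.84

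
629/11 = 629/11 = 57.18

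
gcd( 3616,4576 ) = 32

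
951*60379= 57420429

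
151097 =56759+94338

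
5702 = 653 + 5049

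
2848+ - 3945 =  - 1097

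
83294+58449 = 141743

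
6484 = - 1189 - -7673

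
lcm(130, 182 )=910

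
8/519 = 8/519 =0.02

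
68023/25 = 68023/25= 2720.92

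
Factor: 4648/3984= 2^( - 1)*3^(-1 )*7^1=7/6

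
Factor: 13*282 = 3666 =2^1*3^1 * 13^1*47^1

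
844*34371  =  29009124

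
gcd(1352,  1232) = 8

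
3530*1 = 3530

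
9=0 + 9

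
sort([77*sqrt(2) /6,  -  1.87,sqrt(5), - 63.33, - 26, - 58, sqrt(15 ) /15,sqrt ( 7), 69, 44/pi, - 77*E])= [ - 77 * E, - 63.33, - 58, - 26, - 1.87,sqrt(15 )/15 , sqrt(5),  sqrt( 7 ), 44/pi, 77*sqrt( 2 )/6, 69]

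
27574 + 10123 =37697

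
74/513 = 74/513  =  0.14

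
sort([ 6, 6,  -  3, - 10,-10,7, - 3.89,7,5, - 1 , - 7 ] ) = [-10, - 10,-7, - 3.89, - 3, - 1,5, 6,  6,  7,7 ] 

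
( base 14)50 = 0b1000110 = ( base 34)22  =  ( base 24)2M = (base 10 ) 70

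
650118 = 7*92874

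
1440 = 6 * 240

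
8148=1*8148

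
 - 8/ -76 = 2/19 = 0.11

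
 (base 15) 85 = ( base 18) 6H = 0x7d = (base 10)125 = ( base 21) 5K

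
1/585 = 1/585= 0.00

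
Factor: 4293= 3^4*53^1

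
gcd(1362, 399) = 3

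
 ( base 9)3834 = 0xb32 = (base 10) 2866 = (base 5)42431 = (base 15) CB1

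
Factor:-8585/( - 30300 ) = 17/60 =2^ (-2)* 3^(-1) *5^ ( - 1 ) * 17^1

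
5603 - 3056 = 2547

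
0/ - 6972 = 0/1 = -  0.00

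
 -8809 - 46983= - 55792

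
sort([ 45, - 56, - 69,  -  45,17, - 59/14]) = [ - 69, - 56, - 45, - 59/14,17,  45 ]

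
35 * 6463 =226205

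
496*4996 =2478016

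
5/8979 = 5/8979 = 0.00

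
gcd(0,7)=7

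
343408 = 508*676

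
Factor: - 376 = -2^3*47^1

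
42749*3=128247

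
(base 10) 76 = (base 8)114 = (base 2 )1001100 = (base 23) 37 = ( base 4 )1030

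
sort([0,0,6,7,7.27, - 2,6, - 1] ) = [ - 2,-1,0, 0,6, 6,  7,7.27 ]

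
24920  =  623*40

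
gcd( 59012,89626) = 2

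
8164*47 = 383708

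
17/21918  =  17/21918 = 0.00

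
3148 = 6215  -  3067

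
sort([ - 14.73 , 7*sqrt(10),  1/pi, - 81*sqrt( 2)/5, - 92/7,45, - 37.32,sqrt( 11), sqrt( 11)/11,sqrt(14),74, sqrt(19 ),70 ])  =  [  -  37.32, - 81* sqrt( 2)/5, - 14.73, - 92/7, sqrt(11 ) /11,1/pi,sqrt( 11),sqrt( 14),sqrt( 19),7*sqrt ( 10),  45,70,74]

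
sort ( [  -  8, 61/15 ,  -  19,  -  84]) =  [ - 84, - 19, - 8, 61/15]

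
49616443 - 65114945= - 15498502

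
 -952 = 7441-8393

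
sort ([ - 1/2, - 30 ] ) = [ - 30, -1/2]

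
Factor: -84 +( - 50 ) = - 134 = -2^1*67^1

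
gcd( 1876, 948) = 4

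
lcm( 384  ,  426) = 27264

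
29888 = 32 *934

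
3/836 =3/836  =  0.00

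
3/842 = 3/842 = 0.00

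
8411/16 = 8411/16 = 525.69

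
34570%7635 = 4030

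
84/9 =9 +1/3 =9.33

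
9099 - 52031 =- 42932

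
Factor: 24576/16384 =2^( - 1 )*3^1  =  3/2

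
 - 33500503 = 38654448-72154951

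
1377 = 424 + 953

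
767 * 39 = 29913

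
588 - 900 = -312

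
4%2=0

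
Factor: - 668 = -2^2 * 167^1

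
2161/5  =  2161/5 = 432.20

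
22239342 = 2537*8766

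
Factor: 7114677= 3^1*83^1*28573^1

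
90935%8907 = 1865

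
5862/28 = 209 + 5/14 = 209.36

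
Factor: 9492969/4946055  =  5^(-1) * 149^(-1)* 2213^( - 1)*3164323^1=3164323/1648685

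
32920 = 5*6584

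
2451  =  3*817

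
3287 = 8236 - 4949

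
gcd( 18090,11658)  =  402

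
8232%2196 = 1644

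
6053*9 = 54477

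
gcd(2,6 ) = 2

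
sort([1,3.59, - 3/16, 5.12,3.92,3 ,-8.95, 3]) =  [ - 8.95,  -  3/16, 1,3, 3, 3.59, 3.92, 5.12]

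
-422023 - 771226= - 1193249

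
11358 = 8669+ 2689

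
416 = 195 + 221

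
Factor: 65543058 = 2^1*3^2*7^1*17^1*37^1 * 827^1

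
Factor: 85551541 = 1867^1 * 45823^1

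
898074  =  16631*54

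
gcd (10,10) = 10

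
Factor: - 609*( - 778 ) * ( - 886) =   -  419788572 =- 2^2*3^1 * 7^1*29^1*389^1 * 443^1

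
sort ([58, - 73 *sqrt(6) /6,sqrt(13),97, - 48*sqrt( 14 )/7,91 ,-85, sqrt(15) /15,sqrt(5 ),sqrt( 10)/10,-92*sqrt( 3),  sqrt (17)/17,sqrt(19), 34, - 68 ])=[ - 92 *sqrt (3), - 85,-68, - 73*sqrt(6) /6, - 48*sqrt(14)/7,sqrt(17) /17,sqrt( 15 ) /15,sqrt( 10 ) /10,sqrt( 5),sqrt(13),sqrt( 19 ),34,58, 91,97 ] 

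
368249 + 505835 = 874084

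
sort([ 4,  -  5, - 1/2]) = [-5, - 1/2,4 ] 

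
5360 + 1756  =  7116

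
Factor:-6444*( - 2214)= 2^3*3^5* 41^1*179^1  =  14267016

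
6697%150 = 97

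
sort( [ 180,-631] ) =[  -  631,  180 ] 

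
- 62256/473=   -  132 + 180/473  =  - 131.62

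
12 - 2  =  10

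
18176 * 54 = 981504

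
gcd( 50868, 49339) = 1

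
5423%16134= 5423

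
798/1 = 798  =  798.00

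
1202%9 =5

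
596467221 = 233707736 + 362759485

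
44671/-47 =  - 951 +26/47 = - 950.45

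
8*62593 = 500744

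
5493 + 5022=10515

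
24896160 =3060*8136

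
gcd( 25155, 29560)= 5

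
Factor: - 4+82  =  78 = 2^1*3^1*13^1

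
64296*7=450072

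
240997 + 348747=589744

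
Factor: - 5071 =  -11^1* 461^1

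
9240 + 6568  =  15808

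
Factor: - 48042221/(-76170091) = 17^1*53^1 * 71^1*751^1 *76170091^( - 1)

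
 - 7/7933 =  - 7/7933   =  -0.00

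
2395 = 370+2025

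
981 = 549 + 432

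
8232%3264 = 1704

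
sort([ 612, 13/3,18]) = [13/3,  18 , 612 ]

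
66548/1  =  66548 =66548.00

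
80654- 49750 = 30904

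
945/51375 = 63/3425 = 0.02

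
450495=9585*47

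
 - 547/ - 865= 547/865 = 0.63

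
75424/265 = 284 + 164/265 = 284.62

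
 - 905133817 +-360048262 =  - 1265182079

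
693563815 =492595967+200967848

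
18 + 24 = 42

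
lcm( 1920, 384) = 1920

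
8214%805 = 164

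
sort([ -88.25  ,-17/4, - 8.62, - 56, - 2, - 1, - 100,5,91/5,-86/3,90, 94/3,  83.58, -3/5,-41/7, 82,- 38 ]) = [- 100,-88.25, - 56,- 38, - 86/3,- 8.62, - 41/7 , - 17/4, - 2 , - 1, - 3/5,5,91/5,94/3, 82, 83.58 , 90 ] 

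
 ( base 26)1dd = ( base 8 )2003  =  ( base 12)717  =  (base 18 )331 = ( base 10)1027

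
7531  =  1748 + 5783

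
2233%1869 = 364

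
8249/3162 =8249/3162 = 2.61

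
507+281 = 788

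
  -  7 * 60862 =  - 426034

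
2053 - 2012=41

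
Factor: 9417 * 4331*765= 31200545655 = 3^3*5^1*17^1*43^1 * 61^1*71^1 * 73^1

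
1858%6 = 4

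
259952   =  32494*8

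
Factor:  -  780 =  - 2^2*3^1*5^1 * 13^1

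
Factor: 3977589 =3^1*7^1* 11^1*67^1*257^1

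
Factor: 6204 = 2^2*3^1*11^1*47^1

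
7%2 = 1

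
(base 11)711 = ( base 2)1101011011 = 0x35b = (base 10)859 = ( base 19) 274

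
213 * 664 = 141432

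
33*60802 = 2006466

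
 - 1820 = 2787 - 4607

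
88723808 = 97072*914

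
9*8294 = 74646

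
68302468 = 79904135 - 11601667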